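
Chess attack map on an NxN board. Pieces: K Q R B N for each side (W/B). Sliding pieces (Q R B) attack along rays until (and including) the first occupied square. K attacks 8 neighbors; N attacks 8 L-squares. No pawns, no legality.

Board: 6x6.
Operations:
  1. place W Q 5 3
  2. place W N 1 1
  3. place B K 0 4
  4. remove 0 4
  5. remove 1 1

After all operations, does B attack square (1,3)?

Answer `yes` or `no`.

Op 1: place WQ@(5,3)
Op 2: place WN@(1,1)
Op 3: place BK@(0,4)
Op 4: remove (0,4)
Op 5: remove (1,1)
Per-piece attacks for B:
B attacks (1,3): no

Answer: no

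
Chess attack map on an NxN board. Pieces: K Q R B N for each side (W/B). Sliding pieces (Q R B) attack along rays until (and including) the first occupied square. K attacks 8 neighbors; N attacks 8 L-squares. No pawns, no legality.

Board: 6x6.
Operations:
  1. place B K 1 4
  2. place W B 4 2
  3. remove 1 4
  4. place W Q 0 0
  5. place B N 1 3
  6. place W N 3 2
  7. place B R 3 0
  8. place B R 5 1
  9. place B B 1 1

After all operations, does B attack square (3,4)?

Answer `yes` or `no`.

Answer: yes

Derivation:
Op 1: place BK@(1,4)
Op 2: place WB@(4,2)
Op 3: remove (1,4)
Op 4: place WQ@(0,0)
Op 5: place BN@(1,3)
Op 6: place WN@(3,2)
Op 7: place BR@(3,0)
Op 8: place BR@(5,1)
Op 9: place BB@(1,1)
Per-piece attacks for B:
  BB@(1,1): attacks (2,2) (3,3) (4,4) (5,5) (2,0) (0,2) (0,0) [ray(-1,-1) blocked at (0,0)]
  BN@(1,3): attacks (2,5) (3,4) (0,5) (2,1) (3,2) (0,1)
  BR@(3,0): attacks (3,1) (3,2) (4,0) (5,0) (2,0) (1,0) (0,0) [ray(0,1) blocked at (3,2); ray(-1,0) blocked at (0,0)]
  BR@(5,1): attacks (5,2) (5,3) (5,4) (5,5) (5,0) (4,1) (3,1) (2,1) (1,1) [ray(-1,0) blocked at (1,1)]
B attacks (3,4): yes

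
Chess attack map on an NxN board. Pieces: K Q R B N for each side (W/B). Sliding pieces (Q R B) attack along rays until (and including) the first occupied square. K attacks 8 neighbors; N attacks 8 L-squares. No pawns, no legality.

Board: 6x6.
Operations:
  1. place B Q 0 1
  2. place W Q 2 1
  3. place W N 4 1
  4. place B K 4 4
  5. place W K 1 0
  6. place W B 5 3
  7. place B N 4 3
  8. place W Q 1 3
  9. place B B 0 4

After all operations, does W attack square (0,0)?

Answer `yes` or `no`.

Op 1: place BQ@(0,1)
Op 2: place WQ@(2,1)
Op 3: place WN@(4,1)
Op 4: place BK@(4,4)
Op 5: place WK@(1,0)
Op 6: place WB@(5,3)
Op 7: place BN@(4,3)
Op 8: place WQ@(1,3)
Op 9: place BB@(0,4)
Per-piece attacks for W:
  WK@(1,0): attacks (1,1) (2,0) (0,0) (2,1) (0,1)
  WQ@(1,3): attacks (1,4) (1,5) (1,2) (1,1) (1,0) (2,3) (3,3) (4,3) (0,3) (2,4) (3,5) (2,2) (3,1) (4,0) (0,4) (0,2) [ray(0,-1) blocked at (1,0); ray(1,0) blocked at (4,3); ray(-1,1) blocked at (0,4)]
  WQ@(2,1): attacks (2,2) (2,3) (2,4) (2,5) (2,0) (3,1) (4,1) (1,1) (0,1) (3,2) (4,3) (3,0) (1,2) (0,3) (1,0) [ray(1,0) blocked at (4,1); ray(-1,0) blocked at (0,1); ray(1,1) blocked at (4,3); ray(-1,-1) blocked at (1,0)]
  WN@(4,1): attacks (5,3) (3,3) (2,2) (2,0)
  WB@(5,3): attacks (4,4) (4,2) (3,1) (2,0) [ray(-1,1) blocked at (4,4)]
W attacks (0,0): yes

Answer: yes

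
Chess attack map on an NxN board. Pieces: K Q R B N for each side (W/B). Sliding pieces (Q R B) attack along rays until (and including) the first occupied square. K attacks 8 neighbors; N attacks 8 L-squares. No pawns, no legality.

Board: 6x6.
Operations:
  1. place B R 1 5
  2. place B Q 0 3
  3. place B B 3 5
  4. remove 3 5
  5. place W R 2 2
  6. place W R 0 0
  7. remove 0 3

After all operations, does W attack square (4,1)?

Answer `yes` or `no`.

Answer: no

Derivation:
Op 1: place BR@(1,5)
Op 2: place BQ@(0,3)
Op 3: place BB@(3,5)
Op 4: remove (3,5)
Op 5: place WR@(2,2)
Op 6: place WR@(0,0)
Op 7: remove (0,3)
Per-piece attacks for W:
  WR@(0,0): attacks (0,1) (0,2) (0,3) (0,4) (0,5) (1,0) (2,0) (3,0) (4,0) (5,0)
  WR@(2,2): attacks (2,3) (2,4) (2,5) (2,1) (2,0) (3,2) (4,2) (5,2) (1,2) (0,2)
W attacks (4,1): no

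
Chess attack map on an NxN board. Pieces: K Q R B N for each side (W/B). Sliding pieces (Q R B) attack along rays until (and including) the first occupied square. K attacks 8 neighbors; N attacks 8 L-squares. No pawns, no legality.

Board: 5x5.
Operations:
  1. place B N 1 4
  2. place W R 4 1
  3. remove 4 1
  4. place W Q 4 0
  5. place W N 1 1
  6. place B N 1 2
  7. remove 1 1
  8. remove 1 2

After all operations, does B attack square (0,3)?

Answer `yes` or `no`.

Answer: no

Derivation:
Op 1: place BN@(1,4)
Op 2: place WR@(4,1)
Op 3: remove (4,1)
Op 4: place WQ@(4,0)
Op 5: place WN@(1,1)
Op 6: place BN@(1,2)
Op 7: remove (1,1)
Op 8: remove (1,2)
Per-piece attacks for B:
  BN@(1,4): attacks (2,2) (3,3) (0,2)
B attacks (0,3): no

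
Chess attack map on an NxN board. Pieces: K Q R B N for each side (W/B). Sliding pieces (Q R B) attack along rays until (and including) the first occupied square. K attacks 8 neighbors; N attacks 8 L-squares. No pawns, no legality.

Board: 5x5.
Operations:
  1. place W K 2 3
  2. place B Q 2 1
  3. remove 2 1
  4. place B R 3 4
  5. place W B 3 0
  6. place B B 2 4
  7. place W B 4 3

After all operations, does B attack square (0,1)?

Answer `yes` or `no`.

Op 1: place WK@(2,3)
Op 2: place BQ@(2,1)
Op 3: remove (2,1)
Op 4: place BR@(3,4)
Op 5: place WB@(3,0)
Op 6: place BB@(2,4)
Op 7: place WB@(4,3)
Per-piece attacks for B:
  BB@(2,4): attacks (3,3) (4,2) (1,3) (0,2)
  BR@(3,4): attacks (3,3) (3,2) (3,1) (3,0) (4,4) (2,4) [ray(0,-1) blocked at (3,0); ray(-1,0) blocked at (2,4)]
B attacks (0,1): no

Answer: no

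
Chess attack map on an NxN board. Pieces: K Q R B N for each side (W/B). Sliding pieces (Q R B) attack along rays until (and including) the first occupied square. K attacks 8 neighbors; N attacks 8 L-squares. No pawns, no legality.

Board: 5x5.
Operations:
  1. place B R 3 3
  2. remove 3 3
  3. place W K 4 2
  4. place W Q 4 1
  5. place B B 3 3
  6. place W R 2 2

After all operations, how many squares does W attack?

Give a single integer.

Answer: 17

Derivation:
Op 1: place BR@(3,3)
Op 2: remove (3,3)
Op 3: place WK@(4,2)
Op 4: place WQ@(4,1)
Op 5: place BB@(3,3)
Op 6: place WR@(2,2)
Per-piece attacks for W:
  WR@(2,2): attacks (2,3) (2,4) (2,1) (2,0) (3,2) (4,2) (1,2) (0,2) [ray(1,0) blocked at (4,2)]
  WQ@(4,1): attacks (4,2) (4,0) (3,1) (2,1) (1,1) (0,1) (3,2) (2,3) (1,4) (3,0) [ray(0,1) blocked at (4,2)]
  WK@(4,2): attacks (4,3) (4,1) (3,2) (3,3) (3,1)
Union (17 distinct): (0,1) (0,2) (1,1) (1,2) (1,4) (2,0) (2,1) (2,3) (2,4) (3,0) (3,1) (3,2) (3,3) (4,0) (4,1) (4,2) (4,3)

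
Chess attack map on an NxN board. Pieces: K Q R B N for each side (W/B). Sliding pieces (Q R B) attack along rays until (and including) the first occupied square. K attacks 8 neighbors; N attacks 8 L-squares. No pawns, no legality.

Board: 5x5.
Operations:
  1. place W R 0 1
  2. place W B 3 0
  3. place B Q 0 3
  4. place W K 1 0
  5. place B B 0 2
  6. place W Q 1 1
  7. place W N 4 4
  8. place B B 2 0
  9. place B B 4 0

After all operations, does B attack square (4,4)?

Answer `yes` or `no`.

Answer: no

Derivation:
Op 1: place WR@(0,1)
Op 2: place WB@(3,0)
Op 3: place BQ@(0,3)
Op 4: place WK@(1,0)
Op 5: place BB@(0,2)
Op 6: place WQ@(1,1)
Op 7: place WN@(4,4)
Op 8: place BB@(2,0)
Op 9: place BB@(4,0)
Per-piece attacks for B:
  BB@(0,2): attacks (1,3) (2,4) (1,1) [ray(1,-1) blocked at (1,1)]
  BQ@(0,3): attacks (0,4) (0,2) (1,3) (2,3) (3,3) (4,3) (1,4) (1,2) (2,1) (3,0) [ray(0,-1) blocked at (0,2); ray(1,-1) blocked at (3,0)]
  BB@(2,0): attacks (3,1) (4,2) (1,1) [ray(-1,1) blocked at (1,1)]
  BB@(4,0): attacks (3,1) (2,2) (1,3) (0,4)
B attacks (4,4): no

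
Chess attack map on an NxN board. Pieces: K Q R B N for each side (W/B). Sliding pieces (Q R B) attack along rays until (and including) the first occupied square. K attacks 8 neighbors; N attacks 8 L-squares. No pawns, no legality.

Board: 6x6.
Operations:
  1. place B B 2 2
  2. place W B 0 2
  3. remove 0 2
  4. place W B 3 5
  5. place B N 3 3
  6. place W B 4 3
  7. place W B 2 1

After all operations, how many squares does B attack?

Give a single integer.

Op 1: place BB@(2,2)
Op 2: place WB@(0,2)
Op 3: remove (0,2)
Op 4: place WB@(3,5)
Op 5: place BN@(3,3)
Op 6: place WB@(4,3)
Op 7: place WB@(2,1)
Per-piece attacks for B:
  BB@(2,2): attacks (3,3) (3,1) (4,0) (1,3) (0,4) (1,1) (0,0) [ray(1,1) blocked at (3,3)]
  BN@(3,3): attacks (4,5) (5,4) (2,5) (1,4) (4,1) (5,2) (2,1) (1,2)
Union (15 distinct): (0,0) (0,4) (1,1) (1,2) (1,3) (1,4) (2,1) (2,5) (3,1) (3,3) (4,0) (4,1) (4,5) (5,2) (5,4)

Answer: 15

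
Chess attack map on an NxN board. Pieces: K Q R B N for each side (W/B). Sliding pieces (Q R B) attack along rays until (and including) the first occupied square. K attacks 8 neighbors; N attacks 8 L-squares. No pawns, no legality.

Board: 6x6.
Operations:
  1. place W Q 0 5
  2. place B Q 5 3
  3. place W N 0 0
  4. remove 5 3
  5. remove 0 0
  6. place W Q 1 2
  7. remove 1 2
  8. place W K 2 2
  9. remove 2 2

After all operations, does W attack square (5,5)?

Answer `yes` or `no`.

Op 1: place WQ@(0,5)
Op 2: place BQ@(5,3)
Op 3: place WN@(0,0)
Op 4: remove (5,3)
Op 5: remove (0,0)
Op 6: place WQ@(1,2)
Op 7: remove (1,2)
Op 8: place WK@(2,2)
Op 9: remove (2,2)
Per-piece attacks for W:
  WQ@(0,5): attacks (0,4) (0,3) (0,2) (0,1) (0,0) (1,5) (2,5) (3,5) (4,5) (5,5) (1,4) (2,3) (3,2) (4,1) (5,0)
W attacks (5,5): yes

Answer: yes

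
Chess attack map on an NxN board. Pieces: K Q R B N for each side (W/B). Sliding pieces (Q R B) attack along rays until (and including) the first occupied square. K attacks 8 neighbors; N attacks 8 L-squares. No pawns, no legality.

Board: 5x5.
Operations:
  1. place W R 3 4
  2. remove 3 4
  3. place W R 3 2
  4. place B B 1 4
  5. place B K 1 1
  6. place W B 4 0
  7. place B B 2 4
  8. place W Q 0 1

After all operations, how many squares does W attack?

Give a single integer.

Answer: 15

Derivation:
Op 1: place WR@(3,4)
Op 2: remove (3,4)
Op 3: place WR@(3,2)
Op 4: place BB@(1,4)
Op 5: place BK@(1,1)
Op 6: place WB@(4,0)
Op 7: place BB@(2,4)
Op 8: place WQ@(0,1)
Per-piece attacks for W:
  WQ@(0,1): attacks (0,2) (0,3) (0,4) (0,0) (1,1) (1,2) (2,3) (3,4) (1,0) [ray(1,0) blocked at (1,1)]
  WR@(3,2): attacks (3,3) (3,4) (3,1) (3,0) (4,2) (2,2) (1,2) (0,2)
  WB@(4,0): attacks (3,1) (2,2) (1,3) (0,4)
Union (15 distinct): (0,0) (0,2) (0,3) (0,4) (1,0) (1,1) (1,2) (1,3) (2,2) (2,3) (3,0) (3,1) (3,3) (3,4) (4,2)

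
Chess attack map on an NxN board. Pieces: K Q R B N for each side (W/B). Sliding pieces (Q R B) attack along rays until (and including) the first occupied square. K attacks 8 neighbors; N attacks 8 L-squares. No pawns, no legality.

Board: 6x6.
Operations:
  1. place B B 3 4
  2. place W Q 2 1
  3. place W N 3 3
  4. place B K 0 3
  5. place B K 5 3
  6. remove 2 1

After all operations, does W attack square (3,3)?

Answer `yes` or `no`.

Op 1: place BB@(3,4)
Op 2: place WQ@(2,1)
Op 3: place WN@(3,3)
Op 4: place BK@(0,3)
Op 5: place BK@(5,3)
Op 6: remove (2,1)
Per-piece attacks for W:
  WN@(3,3): attacks (4,5) (5,4) (2,5) (1,4) (4,1) (5,2) (2,1) (1,2)
W attacks (3,3): no

Answer: no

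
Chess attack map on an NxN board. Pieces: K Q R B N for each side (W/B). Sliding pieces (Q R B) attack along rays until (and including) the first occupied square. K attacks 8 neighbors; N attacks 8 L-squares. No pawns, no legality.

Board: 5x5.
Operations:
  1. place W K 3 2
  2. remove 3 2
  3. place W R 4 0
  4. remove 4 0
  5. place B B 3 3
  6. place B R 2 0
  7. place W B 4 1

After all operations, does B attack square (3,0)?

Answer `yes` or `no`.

Answer: yes

Derivation:
Op 1: place WK@(3,2)
Op 2: remove (3,2)
Op 3: place WR@(4,0)
Op 4: remove (4,0)
Op 5: place BB@(3,3)
Op 6: place BR@(2,0)
Op 7: place WB@(4,1)
Per-piece attacks for B:
  BR@(2,0): attacks (2,1) (2,2) (2,3) (2,4) (3,0) (4,0) (1,0) (0,0)
  BB@(3,3): attacks (4,4) (4,2) (2,4) (2,2) (1,1) (0,0)
B attacks (3,0): yes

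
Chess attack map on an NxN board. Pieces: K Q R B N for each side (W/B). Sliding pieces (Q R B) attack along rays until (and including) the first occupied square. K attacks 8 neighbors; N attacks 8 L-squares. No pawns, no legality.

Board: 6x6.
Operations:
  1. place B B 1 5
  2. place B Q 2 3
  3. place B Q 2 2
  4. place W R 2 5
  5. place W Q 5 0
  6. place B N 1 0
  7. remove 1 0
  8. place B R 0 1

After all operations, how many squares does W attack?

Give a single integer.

Answer: 17

Derivation:
Op 1: place BB@(1,5)
Op 2: place BQ@(2,3)
Op 3: place BQ@(2,2)
Op 4: place WR@(2,5)
Op 5: place WQ@(5,0)
Op 6: place BN@(1,0)
Op 7: remove (1,0)
Op 8: place BR@(0,1)
Per-piece attacks for W:
  WR@(2,5): attacks (2,4) (2,3) (3,5) (4,5) (5,5) (1,5) [ray(0,-1) blocked at (2,3); ray(-1,0) blocked at (1,5)]
  WQ@(5,0): attacks (5,1) (5,2) (5,3) (5,4) (5,5) (4,0) (3,0) (2,0) (1,0) (0,0) (4,1) (3,2) (2,3) [ray(-1,1) blocked at (2,3)]
Union (17 distinct): (0,0) (1,0) (1,5) (2,0) (2,3) (2,4) (3,0) (3,2) (3,5) (4,0) (4,1) (4,5) (5,1) (5,2) (5,3) (5,4) (5,5)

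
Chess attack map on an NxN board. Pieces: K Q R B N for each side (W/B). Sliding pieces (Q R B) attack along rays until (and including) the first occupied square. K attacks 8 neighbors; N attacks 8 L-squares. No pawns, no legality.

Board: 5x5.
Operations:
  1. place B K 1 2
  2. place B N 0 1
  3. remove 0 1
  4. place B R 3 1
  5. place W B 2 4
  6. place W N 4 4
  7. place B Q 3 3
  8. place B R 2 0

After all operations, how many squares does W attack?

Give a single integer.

Answer: 5

Derivation:
Op 1: place BK@(1,2)
Op 2: place BN@(0,1)
Op 3: remove (0,1)
Op 4: place BR@(3,1)
Op 5: place WB@(2,4)
Op 6: place WN@(4,4)
Op 7: place BQ@(3,3)
Op 8: place BR@(2,0)
Per-piece attacks for W:
  WB@(2,4): attacks (3,3) (1,3) (0,2) [ray(1,-1) blocked at (3,3)]
  WN@(4,4): attacks (3,2) (2,3)
Union (5 distinct): (0,2) (1,3) (2,3) (3,2) (3,3)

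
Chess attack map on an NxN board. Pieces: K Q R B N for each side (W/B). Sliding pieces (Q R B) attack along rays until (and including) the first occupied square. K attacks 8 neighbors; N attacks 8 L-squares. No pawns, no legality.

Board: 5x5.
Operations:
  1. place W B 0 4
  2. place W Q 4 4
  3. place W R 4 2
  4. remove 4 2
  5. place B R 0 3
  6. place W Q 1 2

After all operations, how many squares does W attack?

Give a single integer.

Answer: 22

Derivation:
Op 1: place WB@(0,4)
Op 2: place WQ@(4,4)
Op 3: place WR@(4,2)
Op 4: remove (4,2)
Op 5: place BR@(0,3)
Op 6: place WQ@(1,2)
Per-piece attacks for W:
  WB@(0,4): attacks (1,3) (2,2) (3,1) (4,0)
  WQ@(1,2): attacks (1,3) (1,4) (1,1) (1,0) (2,2) (3,2) (4,2) (0,2) (2,3) (3,4) (2,1) (3,0) (0,3) (0,1) [ray(-1,1) blocked at (0,3)]
  WQ@(4,4): attacks (4,3) (4,2) (4,1) (4,0) (3,4) (2,4) (1,4) (0,4) (3,3) (2,2) (1,1) (0,0) [ray(-1,0) blocked at (0,4)]
Union (22 distinct): (0,0) (0,1) (0,2) (0,3) (0,4) (1,0) (1,1) (1,3) (1,4) (2,1) (2,2) (2,3) (2,4) (3,0) (3,1) (3,2) (3,3) (3,4) (4,0) (4,1) (4,2) (4,3)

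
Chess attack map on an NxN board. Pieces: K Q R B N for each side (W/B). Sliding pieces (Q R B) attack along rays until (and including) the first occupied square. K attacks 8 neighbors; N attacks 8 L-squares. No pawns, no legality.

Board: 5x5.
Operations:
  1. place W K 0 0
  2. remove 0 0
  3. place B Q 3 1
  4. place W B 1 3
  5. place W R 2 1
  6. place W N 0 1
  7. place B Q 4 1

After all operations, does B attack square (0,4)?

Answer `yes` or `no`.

Op 1: place WK@(0,0)
Op 2: remove (0,0)
Op 3: place BQ@(3,1)
Op 4: place WB@(1,3)
Op 5: place WR@(2,1)
Op 6: place WN@(0,1)
Op 7: place BQ@(4,1)
Per-piece attacks for B:
  BQ@(3,1): attacks (3,2) (3,3) (3,4) (3,0) (4,1) (2,1) (4,2) (4,0) (2,2) (1,3) (2,0) [ray(1,0) blocked at (4,1); ray(-1,0) blocked at (2,1); ray(-1,1) blocked at (1,3)]
  BQ@(4,1): attacks (4,2) (4,3) (4,4) (4,0) (3,1) (3,2) (2,3) (1,4) (3,0) [ray(-1,0) blocked at (3,1)]
B attacks (0,4): no

Answer: no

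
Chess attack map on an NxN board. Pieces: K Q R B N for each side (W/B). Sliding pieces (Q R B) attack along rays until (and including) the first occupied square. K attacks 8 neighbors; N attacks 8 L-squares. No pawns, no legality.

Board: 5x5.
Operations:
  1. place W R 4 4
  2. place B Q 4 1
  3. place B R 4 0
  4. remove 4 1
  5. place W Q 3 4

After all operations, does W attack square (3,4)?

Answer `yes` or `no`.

Answer: yes

Derivation:
Op 1: place WR@(4,4)
Op 2: place BQ@(4,1)
Op 3: place BR@(4,0)
Op 4: remove (4,1)
Op 5: place WQ@(3,4)
Per-piece attacks for W:
  WQ@(3,4): attacks (3,3) (3,2) (3,1) (3,0) (4,4) (2,4) (1,4) (0,4) (4,3) (2,3) (1,2) (0,1) [ray(1,0) blocked at (4,4)]
  WR@(4,4): attacks (4,3) (4,2) (4,1) (4,0) (3,4) [ray(0,-1) blocked at (4,0); ray(-1,0) blocked at (3,4)]
W attacks (3,4): yes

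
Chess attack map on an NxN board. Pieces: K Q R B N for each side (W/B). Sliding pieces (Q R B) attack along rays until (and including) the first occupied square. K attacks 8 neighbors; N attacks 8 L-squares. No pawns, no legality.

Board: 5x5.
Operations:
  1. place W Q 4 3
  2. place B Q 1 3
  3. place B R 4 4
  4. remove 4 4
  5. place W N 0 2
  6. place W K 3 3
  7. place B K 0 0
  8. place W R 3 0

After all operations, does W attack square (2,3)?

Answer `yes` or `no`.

Op 1: place WQ@(4,3)
Op 2: place BQ@(1,3)
Op 3: place BR@(4,4)
Op 4: remove (4,4)
Op 5: place WN@(0,2)
Op 6: place WK@(3,3)
Op 7: place BK@(0,0)
Op 8: place WR@(3,0)
Per-piece attacks for W:
  WN@(0,2): attacks (1,4) (2,3) (1,0) (2,1)
  WR@(3,0): attacks (3,1) (3,2) (3,3) (4,0) (2,0) (1,0) (0,0) [ray(0,1) blocked at (3,3); ray(-1,0) blocked at (0,0)]
  WK@(3,3): attacks (3,4) (3,2) (4,3) (2,3) (4,4) (4,2) (2,4) (2,2)
  WQ@(4,3): attacks (4,4) (4,2) (4,1) (4,0) (3,3) (3,4) (3,2) (2,1) (1,0) [ray(-1,0) blocked at (3,3)]
W attacks (2,3): yes

Answer: yes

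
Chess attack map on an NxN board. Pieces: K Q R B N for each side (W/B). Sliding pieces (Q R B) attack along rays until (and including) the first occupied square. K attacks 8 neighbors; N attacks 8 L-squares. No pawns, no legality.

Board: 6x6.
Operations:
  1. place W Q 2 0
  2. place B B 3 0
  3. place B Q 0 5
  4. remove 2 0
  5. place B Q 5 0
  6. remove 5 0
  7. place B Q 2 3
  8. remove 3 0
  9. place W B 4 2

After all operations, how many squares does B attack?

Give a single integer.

Answer: 26

Derivation:
Op 1: place WQ@(2,0)
Op 2: place BB@(3,0)
Op 3: place BQ@(0,5)
Op 4: remove (2,0)
Op 5: place BQ@(5,0)
Op 6: remove (5,0)
Op 7: place BQ@(2,3)
Op 8: remove (3,0)
Op 9: place WB@(4,2)
Per-piece attacks for B:
  BQ@(0,5): attacks (0,4) (0,3) (0,2) (0,1) (0,0) (1,5) (2,5) (3,5) (4,5) (5,5) (1,4) (2,3) [ray(1,-1) blocked at (2,3)]
  BQ@(2,3): attacks (2,4) (2,5) (2,2) (2,1) (2,0) (3,3) (4,3) (5,3) (1,3) (0,3) (3,4) (4,5) (3,2) (4,1) (5,0) (1,4) (0,5) (1,2) (0,1) [ray(-1,1) blocked at (0,5)]
Union (26 distinct): (0,0) (0,1) (0,2) (0,3) (0,4) (0,5) (1,2) (1,3) (1,4) (1,5) (2,0) (2,1) (2,2) (2,3) (2,4) (2,5) (3,2) (3,3) (3,4) (3,5) (4,1) (4,3) (4,5) (5,0) (5,3) (5,5)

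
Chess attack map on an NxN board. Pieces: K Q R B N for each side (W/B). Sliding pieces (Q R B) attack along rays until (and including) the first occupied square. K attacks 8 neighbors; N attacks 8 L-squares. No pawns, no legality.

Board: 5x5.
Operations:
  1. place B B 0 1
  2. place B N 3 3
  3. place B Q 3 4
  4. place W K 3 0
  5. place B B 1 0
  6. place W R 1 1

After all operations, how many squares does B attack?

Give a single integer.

Op 1: place BB@(0,1)
Op 2: place BN@(3,3)
Op 3: place BQ@(3,4)
Op 4: place WK@(3,0)
Op 5: place BB@(1,0)
Op 6: place WR@(1,1)
Per-piece attacks for B:
  BB@(0,1): attacks (1,2) (2,3) (3,4) (1,0) [ray(1,1) blocked at (3,4); ray(1,-1) blocked at (1,0)]
  BB@(1,0): attacks (2,1) (3,2) (4,3) (0,1) [ray(-1,1) blocked at (0,1)]
  BN@(3,3): attacks (1,4) (4,1) (2,1) (1,2)
  BQ@(3,4): attacks (3,3) (4,4) (2,4) (1,4) (0,4) (4,3) (2,3) (1,2) (0,1) [ray(0,-1) blocked at (3,3); ray(-1,-1) blocked at (0,1)]
Union (14 distinct): (0,1) (0,4) (1,0) (1,2) (1,4) (2,1) (2,3) (2,4) (3,2) (3,3) (3,4) (4,1) (4,3) (4,4)

Answer: 14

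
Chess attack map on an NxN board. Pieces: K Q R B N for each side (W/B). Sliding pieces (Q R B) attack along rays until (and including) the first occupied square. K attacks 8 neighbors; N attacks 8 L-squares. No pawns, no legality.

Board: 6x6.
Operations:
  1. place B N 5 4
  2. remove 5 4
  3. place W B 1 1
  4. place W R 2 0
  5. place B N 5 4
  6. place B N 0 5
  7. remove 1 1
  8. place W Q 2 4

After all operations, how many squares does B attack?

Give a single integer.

Op 1: place BN@(5,4)
Op 2: remove (5,4)
Op 3: place WB@(1,1)
Op 4: place WR@(2,0)
Op 5: place BN@(5,4)
Op 6: place BN@(0,5)
Op 7: remove (1,1)
Op 8: place WQ@(2,4)
Per-piece attacks for B:
  BN@(0,5): attacks (1,3) (2,4)
  BN@(5,4): attacks (3,5) (4,2) (3,3)
Union (5 distinct): (1,3) (2,4) (3,3) (3,5) (4,2)

Answer: 5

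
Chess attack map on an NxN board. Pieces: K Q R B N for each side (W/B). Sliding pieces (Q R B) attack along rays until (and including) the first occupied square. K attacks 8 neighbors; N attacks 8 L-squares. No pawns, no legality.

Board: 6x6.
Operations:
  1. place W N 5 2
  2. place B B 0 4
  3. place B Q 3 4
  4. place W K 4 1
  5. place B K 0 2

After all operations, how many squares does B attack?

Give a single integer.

Answer: 23

Derivation:
Op 1: place WN@(5,2)
Op 2: place BB@(0,4)
Op 3: place BQ@(3,4)
Op 4: place WK@(4,1)
Op 5: place BK@(0,2)
Per-piece attacks for B:
  BK@(0,2): attacks (0,3) (0,1) (1,2) (1,3) (1,1)
  BB@(0,4): attacks (1,5) (1,3) (2,2) (3,1) (4,0)
  BQ@(3,4): attacks (3,5) (3,3) (3,2) (3,1) (3,0) (4,4) (5,4) (2,4) (1,4) (0,4) (4,5) (4,3) (5,2) (2,5) (2,3) (1,2) (0,1) [ray(-1,0) blocked at (0,4); ray(1,-1) blocked at (5,2)]
Union (23 distinct): (0,1) (0,3) (0,4) (1,1) (1,2) (1,3) (1,4) (1,5) (2,2) (2,3) (2,4) (2,5) (3,0) (3,1) (3,2) (3,3) (3,5) (4,0) (4,3) (4,4) (4,5) (5,2) (5,4)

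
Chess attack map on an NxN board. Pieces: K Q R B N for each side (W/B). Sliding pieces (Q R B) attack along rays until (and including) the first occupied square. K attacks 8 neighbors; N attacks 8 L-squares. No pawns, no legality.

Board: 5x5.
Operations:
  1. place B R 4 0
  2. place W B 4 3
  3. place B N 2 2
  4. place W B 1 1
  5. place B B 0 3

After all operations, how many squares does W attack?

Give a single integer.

Answer: 8

Derivation:
Op 1: place BR@(4,0)
Op 2: place WB@(4,3)
Op 3: place BN@(2,2)
Op 4: place WB@(1,1)
Op 5: place BB@(0,3)
Per-piece attacks for W:
  WB@(1,1): attacks (2,2) (2,0) (0,2) (0,0) [ray(1,1) blocked at (2,2)]
  WB@(4,3): attacks (3,4) (3,2) (2,1) (1,0)
Union (8 distinct): (0,0) (0,2) (1,0) (2,0) (2,1) (2,2) (3,2) (3,4)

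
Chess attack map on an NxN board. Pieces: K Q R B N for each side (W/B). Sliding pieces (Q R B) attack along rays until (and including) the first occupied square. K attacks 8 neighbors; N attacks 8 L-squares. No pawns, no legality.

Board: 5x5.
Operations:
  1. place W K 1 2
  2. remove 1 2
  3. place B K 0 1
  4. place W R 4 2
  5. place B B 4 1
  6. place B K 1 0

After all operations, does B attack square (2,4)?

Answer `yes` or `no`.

Answer: no

Derivation:
Op 1: place WK@(1,2)
Op 2: remove (1,2)
Op 3: place BK@(0,1)
Op 4: place WR@(4,2)
Op 5: place BB@(4,1)
Op 6: place BK@(1,0)
Per-piece attacks for B:
  BK@(0,1): attacks (0,2) (0,0) (1,1) (1,2) (1,0)
  BK@(1,0): attacks (1,1) (2,0) (0,0) (2,1) (0,1)
  BB@(4,1): attacks (3,2) (2,3) (1,4) (3,0)
B attacks (2,4): no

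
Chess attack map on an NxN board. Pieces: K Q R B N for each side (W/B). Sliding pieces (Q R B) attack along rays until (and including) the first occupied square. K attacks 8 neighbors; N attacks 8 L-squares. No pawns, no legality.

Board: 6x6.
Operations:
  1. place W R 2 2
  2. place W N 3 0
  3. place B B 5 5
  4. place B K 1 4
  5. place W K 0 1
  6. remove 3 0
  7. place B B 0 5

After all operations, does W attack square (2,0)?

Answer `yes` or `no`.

Answer: yes

Derivation:
Op 1: place WR@(2,2)
Op 2: place WN@(3,0)
Op 3: place BB@(5,5)
Op 4: place BK@(1,4)
Op 5: place WK@(0,1)
Op 6: remove (3,0)
Op 7: place BB@(0,5)
Per-piece attacks for W:
  WK@(0,1): attacks (0,2) (0,0) (1,1) (1,2) (1,0)
  WR@(2,2): attacks (2,3) (2,4) (2,5) (2,1) (2,0) (3,2) (4,2) (5,2) (1,2) (0,2)
W attacks (2,0): yes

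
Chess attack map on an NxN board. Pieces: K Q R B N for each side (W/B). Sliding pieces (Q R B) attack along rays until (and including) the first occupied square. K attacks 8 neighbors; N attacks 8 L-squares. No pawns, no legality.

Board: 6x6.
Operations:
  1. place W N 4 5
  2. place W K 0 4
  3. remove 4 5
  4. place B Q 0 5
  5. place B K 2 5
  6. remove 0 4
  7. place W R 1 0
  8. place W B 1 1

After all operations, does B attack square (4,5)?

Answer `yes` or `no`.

Answer: no

Derivation:
Op 1: place WN@(4,5)
Op 2: place WK@(0,4)
Op 3: remove (4,5)
Op 4: place BQ@(0,5)
Op 5: place BK@(2,5)
Op 6: remove (0,4)
Op 7: place WR@(1,0)
Op 8: place WB@(1,1)
Per-piece attacks for B:
  BQ@(0,5): attacks (0,4) (0,3) (0,2) (0,1) (0,0) (1,5) (2,5) (1,4) (2,3) (3,2) (4,1) (5,0) [ray(1,0) blocked at (2,5)]
  BK@(2,5): attacks (2,4) (3,5) (1,5) (3,4) (1,4)
B attacks (4,5): no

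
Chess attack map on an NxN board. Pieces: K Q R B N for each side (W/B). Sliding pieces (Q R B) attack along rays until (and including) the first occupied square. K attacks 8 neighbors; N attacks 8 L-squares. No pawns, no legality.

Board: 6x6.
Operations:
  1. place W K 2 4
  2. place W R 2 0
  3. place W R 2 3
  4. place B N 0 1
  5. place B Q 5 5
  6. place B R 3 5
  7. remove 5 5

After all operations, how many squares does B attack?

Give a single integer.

Answer: 13

Derivation:
Op 1: place WK@(2,4)
Op 2: place WR@(2,0)
Op 3: place WR@(2,3)
Op 4: place BN@(0,1)
Op 5: place BQ@(5,5)
Op 6: place BR@(3,5)
Op 7: remove (5,5)
Per-piece attacks for B:
  BN@(0,1): attacks (1,3) (2,2) (2,0)
  BR@(3,5): attacks (3,4) (3,3) (3,2) (3,1) (3,0) (4,5) (5,5) (2,5) (1,5) (0,5)
Union (13 distinct): (0,5) (1,3) (1,5) (2,0) (2,2) (2,5) (3,0) (3,1) (3,2) (3,3) (3,4) (4,5) (5,5)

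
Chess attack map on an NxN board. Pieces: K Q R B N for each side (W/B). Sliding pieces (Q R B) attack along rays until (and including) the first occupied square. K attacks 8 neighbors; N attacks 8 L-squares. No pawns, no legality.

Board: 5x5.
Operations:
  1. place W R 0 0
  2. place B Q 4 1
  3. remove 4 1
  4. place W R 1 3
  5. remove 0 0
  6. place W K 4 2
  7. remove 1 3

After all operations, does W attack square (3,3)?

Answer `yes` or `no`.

Op 1: place WR@(0,0)
Op 2: place BQ@(4,1)
Op 3: remove (4,1)
Op 4: place WR@(1,3)
Op 5: remove (0,0)
Op 6: place WK@(4,2)
Op 7: remove (1,3)
Per-piece attacks for W:
  WK@(4,2): attacks (4,3) (4,1) (3,2) (3,3) (3,1)
W attacks (3,3): yes

Answer: yes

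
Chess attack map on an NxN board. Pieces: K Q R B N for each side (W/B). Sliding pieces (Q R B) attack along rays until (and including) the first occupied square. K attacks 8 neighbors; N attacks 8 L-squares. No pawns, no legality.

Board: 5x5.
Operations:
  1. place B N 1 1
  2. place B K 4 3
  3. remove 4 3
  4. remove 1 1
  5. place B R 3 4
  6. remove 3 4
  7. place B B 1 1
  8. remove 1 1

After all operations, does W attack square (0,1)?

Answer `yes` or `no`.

Answer: no

Derivation:
Op 1: place BN@(1,1)
Op 2: place BK@(4,3)
Op 3: remove (4,3)
Op 4: remove (1,1)
Op 5: place BR@(3,4)
Op 6: remove (3,4)
Op 7: place BB@(1,1)
Op 8: remove (1,1)
Per-piece attacks for W:
W attacks (0,1): no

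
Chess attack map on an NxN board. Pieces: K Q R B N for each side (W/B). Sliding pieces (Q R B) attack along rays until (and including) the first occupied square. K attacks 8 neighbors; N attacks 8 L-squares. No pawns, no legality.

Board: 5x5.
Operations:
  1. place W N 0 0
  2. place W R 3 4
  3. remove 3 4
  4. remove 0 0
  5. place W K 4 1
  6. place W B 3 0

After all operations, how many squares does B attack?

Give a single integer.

Op 1: place WN@(0,0)
Op 2: place WR@(3,4)
Op 3: remove (3,4)
Op 4: remove (0,0)
Op 5: place WK@(4,1)
Op 6: place WB@(3,0)
Per-piece attacks for B:
Union (0 distinct): (none)

Answer: 0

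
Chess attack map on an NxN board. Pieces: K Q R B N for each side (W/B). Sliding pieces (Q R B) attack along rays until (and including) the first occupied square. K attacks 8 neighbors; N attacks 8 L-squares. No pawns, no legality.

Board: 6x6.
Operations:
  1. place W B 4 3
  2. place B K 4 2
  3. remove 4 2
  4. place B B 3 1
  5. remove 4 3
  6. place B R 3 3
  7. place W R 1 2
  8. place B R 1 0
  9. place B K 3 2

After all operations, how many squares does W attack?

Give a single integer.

Answer: 8

Derivation:
Op 1: place WB@(4,3)
Op 2: place BK@(4,2)
Op 3: remove (4,2)
Op 4: place BB@(3,1)
Op 5: remove (4,3)
Op 6: place BR@(3,3)
Op 7: place WR@(1,2)
Op 8: place BR@(1,0)
Op 9: place BK@(3,2)
Per-piece attacks for W:
  WR@(1,2): attacks (1,3) (1,4) (1,5) (1,1) (1,0) (2,2) (3,2) (0,2) [ray(0,-1) blocked at (1,0); ray(1,0) blocked at (3,2)]
Union (8 distinct): (0,2) (1,0) (1,1) (1,3) (1,4) (1,5) (2,2) (3,2)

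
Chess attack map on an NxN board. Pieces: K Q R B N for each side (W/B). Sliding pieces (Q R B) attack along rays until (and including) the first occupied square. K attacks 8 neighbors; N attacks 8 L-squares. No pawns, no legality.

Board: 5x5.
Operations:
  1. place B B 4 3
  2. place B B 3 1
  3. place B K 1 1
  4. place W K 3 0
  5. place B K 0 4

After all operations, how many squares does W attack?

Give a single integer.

Op 1: place BB@(4,3)
Op 2: place BB@(3,1)
Op 3: place BK@(1,1)
Op 4: place WK@(3,0)
Op 5: place BK@(0,4)
Per-piece attacks for W:
  WK@(3,0): attacks (3,1) (4,0) (2,0) (4,1) (2,1)
Union (5 distinct): (2,0) (2,1) (3,1) (4,0) (4,1)

Answer: 5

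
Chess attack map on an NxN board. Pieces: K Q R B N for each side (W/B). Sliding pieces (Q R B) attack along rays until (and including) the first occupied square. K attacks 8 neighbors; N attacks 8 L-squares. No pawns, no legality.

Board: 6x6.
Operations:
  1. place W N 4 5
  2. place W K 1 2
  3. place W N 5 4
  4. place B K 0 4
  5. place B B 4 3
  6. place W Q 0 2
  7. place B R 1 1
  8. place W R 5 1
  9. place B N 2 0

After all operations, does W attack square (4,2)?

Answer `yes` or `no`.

Answer: yes

Derivation:
Op 1: place WN@(4,5)
Op 2: place WK@(1,2)
Op 3: place WN@(5,4)
Op 4: place BK@(0,4)
Op 5: place BB@(4,3)
Op 6: place WQ@(0,2)
Op 7: place BR@(1,1)
Op 8: place WR@(5,1)
Op 9: place BN@(2,0)
Per-piece attacks for W:
  WQ@(0,2): attacks (0,3) (0,4) (0,1) (0,0) (1,2) (1,3) (2,4) (3,5) (1,1) [ray(0,1) blocked at (0,4); ray(1,0) blocked at (1,2); ray(1,-1) blocked at (1,1)]
  WK@(1,2): attacks (1,3) (1,1) (2,2) (0,2) (2,3) (2,1) (0,3) (0,1)
  WN@(4,5): attacks (5,3) (3,3) (2,4)
  WR@(5,1): attacks (5,2) (5,3) (5,4) (5,0) (4,1) (3,1) (2,1) (1,1) [ray(0,1) blocked at (5,4); ray(-1,0) blocked at (1,1)]
  WN@(5,4): attacks (3,5) (4,2) (3,3)
W attacks (4,2): yes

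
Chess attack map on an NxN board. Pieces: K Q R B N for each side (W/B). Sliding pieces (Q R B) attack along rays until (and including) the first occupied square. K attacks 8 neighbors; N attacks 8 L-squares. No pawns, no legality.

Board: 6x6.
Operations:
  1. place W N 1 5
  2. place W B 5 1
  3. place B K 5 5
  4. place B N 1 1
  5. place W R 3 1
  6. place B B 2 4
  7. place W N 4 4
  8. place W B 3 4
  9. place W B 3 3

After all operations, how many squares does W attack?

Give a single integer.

Answer: 21

Derivation:
Op 1: place WN@(1,5)
Op 2: place WB@(5,1)
Op 3: place BK@(5,5)
Op 4: place BN@(1,1)
Op 5: place WR@(3,1)
Op 6: place BB@(2,4)
Op 7: place WN@(4,4)
Op 8: place WB@(3,4)
Op 9: place WB@(3,3)
Per-piece attacks for W:
  WN@(1,5): attacks (2,3) (3,4) (0,3)
  WR@(3,1): attacks (3,2) (3,3) (3,0) (4,1) (5,1) (2,1) (1,1) [ray(0,1) blocked at (3,3); ray(1,0) blocked at (5,1); ray(-1,0) blocked at (1,1)]
  WB@(3,3): attacks (4,4) (4,2) (5,1) (2,4) (2,2) (1,1) [ray(1,1) blocked at (4,4); ray(1,-1) blocked at (5,1); ray(-1,1) blocked at (2,4); ray(-1,-1) blocked at (1,1)]
  WB@(3,4): attacks (4,5) (4,3) (5,2) (2,5) (2,3) (1,2) (0,1)
  WN@(4,4): attacks (2,5) (5,2) (3,2) (2,3)
  WB@(5,1): attacks (4,2) (3,3) (4,0) [ray(-1,1) blocked at (3,3)]
Union (21 distinct): (0,1) (0,3) (1,1) (1,2) (2,1) (2,2) (2,3) (2,4) (2,5) (3,0) (3,2) (3,3) (3,4) (4,0) (4,1) (4,2) (4,3) (4,4) (4,5) (5,1) (5,2)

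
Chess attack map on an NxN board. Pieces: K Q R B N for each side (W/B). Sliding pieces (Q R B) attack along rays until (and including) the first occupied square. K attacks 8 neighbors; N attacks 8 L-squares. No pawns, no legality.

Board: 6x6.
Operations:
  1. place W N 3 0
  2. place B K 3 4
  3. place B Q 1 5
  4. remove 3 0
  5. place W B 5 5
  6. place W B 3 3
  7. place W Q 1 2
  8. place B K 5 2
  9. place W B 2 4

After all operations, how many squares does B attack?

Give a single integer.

Op 1: place WN@(3,0)
Op 2: place BK@(3,4)
Op 3: place BQ@(1,5)
Op 4: remove (3,0)
Op 5: place WB@(5,5)
Op 6: place WB@(3,3)
Op 7: place WQ@(1,2)
Op 8: place BK@(5,2)
Op 9: place WB@(2,4)
Per-piece attacks for B:
  BQ@(1,5): attacks (1,4) (1,3) (1,2) (2,5) (3,5) (4,5) (5,5) (0,5) (2,4) (0,4) [ray(0,-1) blocked at (1,2); ray(1,0) blocked at (5,5); ray(1,-1) blocked at (2,4)]
  BK@(3,4): attacks (3,5) (3,3) (4,4) (2,4) (4,5) (4,3) (2,5) (2,3)
  BK@(5,2): attacks (5,3) (5,1) (4,2) (4,3) (4,1)
Union (18 distinct): (0,4) (0,5) (1,2) (1,3) (1,4) (2,3) (2,4) (2,5) (3,3) (3,5) (4,1) (4,2) (4,3) (4,4) (4,5) (5,1) (5,3) (5,5)

Answer: 18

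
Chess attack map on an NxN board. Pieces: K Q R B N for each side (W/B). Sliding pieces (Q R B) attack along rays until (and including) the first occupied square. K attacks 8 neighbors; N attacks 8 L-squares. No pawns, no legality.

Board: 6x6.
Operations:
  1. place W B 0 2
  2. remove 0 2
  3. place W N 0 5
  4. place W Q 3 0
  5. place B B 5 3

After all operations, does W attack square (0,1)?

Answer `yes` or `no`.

Answer: no

Derivation:
Op 1: place WB@(0,2)
Op 2: remove (0,2)
Op 3: place WN@(0,5)
Op 4: place WQ@(3,0)
Op 5: place BB@(5,3)
Per-piece attacks for W:
  WN@(0,5): attacks (1,3) (2,4)
  WQ@(3,0): attacks (3,1) (3,2) (3,3) (3,4) (3,5) (4,0) (5,0) (2,0) (1,0) (0,0) (4,1) (5,2) (2,1) (1,2) (0,3)
W attacks (0,1): no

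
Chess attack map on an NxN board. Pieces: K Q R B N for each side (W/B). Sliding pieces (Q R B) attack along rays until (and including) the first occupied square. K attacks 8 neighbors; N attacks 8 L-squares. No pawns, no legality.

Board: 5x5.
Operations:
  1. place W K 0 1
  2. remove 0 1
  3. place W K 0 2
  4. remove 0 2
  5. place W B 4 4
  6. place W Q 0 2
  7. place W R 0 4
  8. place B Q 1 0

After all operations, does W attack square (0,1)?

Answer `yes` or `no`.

Op 1: place WK@(0,1)
Op 2: remove (0,1)
Op 3: place WK@(0,2)
Op 4: remove (0,2)
Op 5: place WB@(4,4)
Op 6: place WQ@(0,2)
Op 7: place WR@(0,4)
Op 8: place BQ@(1,0)
Per-piece attacks for W:
  WQ@(0,2): attacks (0,3) (0,4) (0,1) (0,0) (1,2) (2,2) (3,2) (4,2) (1,3) (2,4) (1,1) (2,0) [ray(0,1) blocked at (0,4)]
  WR@(0,4): attacks (0,3) (0,2) (1,4) (2,4) (3,4) (4,4) [ray(0,-1) blocked at (0,2); ray(1,0) blocked at (4,4)]
  WB@(4,4): attacks (3,3) (2,2) (1,1) (0,0)
W attacks (0,1): yes

Answer: yes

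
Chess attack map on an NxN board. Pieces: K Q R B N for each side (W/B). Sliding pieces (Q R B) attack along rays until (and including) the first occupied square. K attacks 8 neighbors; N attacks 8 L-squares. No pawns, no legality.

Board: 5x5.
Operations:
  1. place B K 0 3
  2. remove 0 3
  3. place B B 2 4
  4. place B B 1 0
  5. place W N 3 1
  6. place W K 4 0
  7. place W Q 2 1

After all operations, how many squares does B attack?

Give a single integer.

Answer: 6

Derivation:
Op 1: place BK@(0,3)
Op 2: remove (0,3)
Op 3: place BB@(2,4)
Op 4: place BB@(1,0)
Op 5: place WN@(3,1)
Op 6: place WK@(4,0)
Op 7: place WQ@(2,1)
Per-piece attacks for B:
  BB@(1,0): attacks (2,1) (0,1) [ray(1,1) blocked at (2,1)]
  BB@(2,4): attacks (3,3) (4,2) (1,3) (0,2)
Union (6 distinct): (0,1) (0,2) (1,3) (2,1) (3,3) (4,2)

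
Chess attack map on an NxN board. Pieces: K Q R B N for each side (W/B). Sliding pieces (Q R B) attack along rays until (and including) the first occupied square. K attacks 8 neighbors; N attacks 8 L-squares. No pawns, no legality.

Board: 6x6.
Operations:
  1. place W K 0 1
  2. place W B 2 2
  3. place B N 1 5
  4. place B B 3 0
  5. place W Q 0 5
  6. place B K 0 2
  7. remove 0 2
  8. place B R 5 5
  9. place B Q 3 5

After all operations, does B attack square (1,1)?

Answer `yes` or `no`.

Op 1: place WK@(0,1)
Op 2: place WB@(2,2)
Op 3: place BN@(1,5)
Op 4: place BB@(3,0)
Op 5: place WQ@(0,5)
Op 6: place BK@(0,2)
Op 7: remove (0,2)
Op 8: place BR@(5,5)
Op 9: place BQ@(3,5)
Per-piece attacks for B:
  BN@(1,5): attacks (2,3) (3,4) (0,3)
  BB@(3,0): attacks (4,1) (5,2) (2,1) (1,2) (0,3)
  BQ@(3,5): attacks (3,4) (3,3) (3,2) (3,1) (3,0) (4,5) (5,5) (2,5) (1,5) (4,4) (5,3) (2,4) (1,3) (0,2) [ray(0,-1) blocked at (3,0); ray(1,0) blocked at (5,5); ray(-1,0) blocked at (1,5)]
  BR@(5,5): attacks (5,4) (5,3) (5,2) (5,1) (5,0) (4,5) (3,5) [ray(-1,0) blocked at (3,5)]
B attacks (1,1): no

Answer: no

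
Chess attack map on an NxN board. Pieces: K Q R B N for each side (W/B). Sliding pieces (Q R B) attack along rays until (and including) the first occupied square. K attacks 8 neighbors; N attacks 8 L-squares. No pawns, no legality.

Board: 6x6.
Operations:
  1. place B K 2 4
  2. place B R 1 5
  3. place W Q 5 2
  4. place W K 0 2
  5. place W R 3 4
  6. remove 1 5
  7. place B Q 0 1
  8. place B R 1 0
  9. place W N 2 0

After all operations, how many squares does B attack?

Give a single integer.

Op 1: place BK@(2,4)
Op 2: place BR@(1,5)
Op 3: place WQ@(5,2)
Op 4: place WK@(0,2)
Op 5: place WR@(3,4)
Op 6: remove (1,5)
Op 7: place BQ@(0,1)
Op 8: place BR@(1,0)
Op 9: place WN@(2,0)
Per-piece attacks for B:
  BQ@(0,1): attacks (0,2) (0,0) (1,1) (2,1) (3,1) (4,1) (5,1) (1,2) (2,3) (3,4) (1,0) [ray(0,1) blocked at (0,2); ray(1,1) blocked at (3,4); ray(1,-1) blocked at (1,0)]
  BR@(1,0): attacks (1,1) (1,2) (1,3) (1,4) (1,5) (2,0) (0,0) [ray(1,0) blocked at (2,0)]
  BK@(2,4): attacks (2,5) (2,3) (3,4) (1,4) (3,5) (3,3) (1,5) (1,3)
Union (18 distinct): (0,0) (0,2) (1,0) (1,1) (1,2) (1,3) (1,4) (1,5) (2,0) (2,1) (2,3) (2,5) (3,1) (3,3) (3,4) (3,5) (4,1) (5,1)

Answer: 18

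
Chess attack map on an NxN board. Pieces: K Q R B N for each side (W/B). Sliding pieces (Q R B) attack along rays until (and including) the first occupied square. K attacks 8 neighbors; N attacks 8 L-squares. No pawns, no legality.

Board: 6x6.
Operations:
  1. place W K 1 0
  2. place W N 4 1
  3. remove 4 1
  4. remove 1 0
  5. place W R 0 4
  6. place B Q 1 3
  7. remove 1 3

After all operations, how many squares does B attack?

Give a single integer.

Op 1: place WK@(1,0)
Op 2: place WN@(4,1)
Op 3: remove (4,1)
Op 4: remove (1,0)
Op 5: place WR@(0,4)
Op 6: place BQ@(1,3)
Op 7: remove (1,3)
Per-piece attacks for B:
Union (0 distinct): (none)

Answer: 0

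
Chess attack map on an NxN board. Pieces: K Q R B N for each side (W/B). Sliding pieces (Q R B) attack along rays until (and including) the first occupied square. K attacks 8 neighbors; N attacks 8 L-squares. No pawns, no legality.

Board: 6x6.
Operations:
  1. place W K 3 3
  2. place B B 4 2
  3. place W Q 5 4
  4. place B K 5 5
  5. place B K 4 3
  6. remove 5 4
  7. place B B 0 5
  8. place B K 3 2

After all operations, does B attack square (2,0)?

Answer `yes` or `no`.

Answer: yes

Derivation:
Op 1: place WK@(3,3)
Op 2: place BB@(4,2)
Op 3: place WQ@(5,4)
Op 4: place BK@(5,5)
Op 5: place BK@(4,3)
Op 6: remove (5,4)
Op 7: place BB@(0,5)
Op 8: place BK@(3,2)
Per-piece attacks for B:
  BB@(0,5): attacks (1,4) (2,3) (3,2) [ray(1,-1) blocked at (3,2)]
  BK@(3,2): attacks (3,3) (3,1) (4,2) (2,2) (4,3) (4,1) (2,3) (2,1)
  BB@(4,2): attacks (5,3) (5,1) (3,3) (3,1) (2,0) [ray(-1,1) blocked at (3,3)]
  BK@(4,3): attacks (4,4) (4,2) (5,3) (3,3) (5,4) (5,2) (3,4) (3,2)
  BK@(5,5): attacks (5,4) (4,5) (4,4)
B attacks (2,0): yes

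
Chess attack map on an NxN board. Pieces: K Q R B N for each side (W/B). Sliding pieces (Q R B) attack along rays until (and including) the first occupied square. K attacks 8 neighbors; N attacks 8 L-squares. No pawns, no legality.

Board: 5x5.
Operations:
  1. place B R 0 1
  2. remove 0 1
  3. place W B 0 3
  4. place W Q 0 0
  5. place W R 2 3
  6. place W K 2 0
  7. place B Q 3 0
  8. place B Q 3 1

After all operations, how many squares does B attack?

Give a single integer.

Op 1: place BR@(0,1)
Op 2: remove (0,1)
Op 3: place WB@(0,3)
Op 4: place WQ@(0,0)
Op 5: place WR@(2,3)
Op 6: place WK@(2,0)
Op 7: place BQ@(3,0)
Op 8: place BQ@(3,1)
Per-piece attacks for B:
  BQ@(3,0): attacks (3,1) (4,0) (2,0) (4,1) (2,1) (1,2) (0,3) [ray(0,1) blocked at (3,1); ray(-1,0) blocked at (2,0); ray(-1,1) blocked at (0,3)]
  BQ@(3,1): attacks (3,2) (3,3) (3,4) (3,0) (4,1) (2,1) (1,1) (0,1) (4,2) (4,0) (2,2) (1,3) (0,4) (2,0) [ray(0,-1) blocked at (3,0); ray(-1,-1) blocked at (2,0)]
Union (17 distinct): (0,1) (0,3) (0,4) (1,1) (1,2) (1,3) (2,0) (2,1) (2,2) (3,0) (3,1) (3,2) (3,3) (3,4) (4,0) (4,1) (4,2)

Answer: 17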